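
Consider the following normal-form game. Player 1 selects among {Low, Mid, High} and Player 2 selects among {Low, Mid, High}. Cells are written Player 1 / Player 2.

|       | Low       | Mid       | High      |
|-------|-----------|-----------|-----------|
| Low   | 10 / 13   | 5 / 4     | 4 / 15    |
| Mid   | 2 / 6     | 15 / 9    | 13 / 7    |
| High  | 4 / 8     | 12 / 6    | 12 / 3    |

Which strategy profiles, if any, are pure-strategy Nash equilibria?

Check mutual best responses: a cell is a NE iff neither player can gain by unilaterally deviating.
Player 1's best responses — vs Low: Low (payoff 10); vs Mid: Mid (payoff 15); vs High: Mid (payoff 13).
Player 2's best responses — vs Low: High (payoff 15); vs Mid: Mid (payoff 9); vs High: Low (payoff 8).
The only mutual best response is (Mid, Mid); neither player gains by switching there.

(Mid, Mid)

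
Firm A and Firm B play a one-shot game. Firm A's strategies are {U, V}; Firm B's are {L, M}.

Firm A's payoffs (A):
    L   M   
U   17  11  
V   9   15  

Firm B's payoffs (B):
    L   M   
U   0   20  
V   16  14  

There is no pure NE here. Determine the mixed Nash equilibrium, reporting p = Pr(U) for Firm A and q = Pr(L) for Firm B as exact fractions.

Each player's mixing probability is pinned down by making the *other* player indifferent.
Firm B indifferent between L and M: p·0 + (1−p)·16 = p·20 + (1−p)·14 ⟹ 16 + (-16)p = 14 + 6p ⟹ p = 1/11.
Firm A indifferent between U and V: q·17 + (1−q)·11 = q·9 + (1−q)·15 ⟹ 11 + 6q = 15 + (-6)q ⟹ q = 1/3.

p = 1/11, q = 1/3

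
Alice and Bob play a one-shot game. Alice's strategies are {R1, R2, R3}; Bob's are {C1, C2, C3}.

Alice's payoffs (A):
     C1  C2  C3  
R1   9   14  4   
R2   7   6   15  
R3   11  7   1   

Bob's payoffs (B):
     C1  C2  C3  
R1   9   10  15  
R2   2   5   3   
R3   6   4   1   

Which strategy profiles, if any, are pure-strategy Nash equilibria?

Check mutual best responses: a cell is a NE iff neither player can gain by unilaterally deviating.
Alice's best responses — vs C1: R3 (payoff 11); vs C2: R1 (payoff 14); vs C3: R2 (payoff 15).
Bob's best responses — vs R1: C3 (payoff 15); vs R2: C2 (payoff 5); vs R3: C1 (payoff 6).
The only mutual best response is (R3, C1); neither player gains by switching there.

(R3, C1)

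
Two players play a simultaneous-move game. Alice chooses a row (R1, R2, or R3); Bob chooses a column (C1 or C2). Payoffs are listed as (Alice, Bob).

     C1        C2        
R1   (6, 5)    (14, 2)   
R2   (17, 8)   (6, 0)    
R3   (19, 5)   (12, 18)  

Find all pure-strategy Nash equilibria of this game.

A profile is a Nash equilibrium when each player is best-responding to the other.
Alice's best responses — vs C1: R3 (payoff 19); vs C2: R1 (payoff 14).
Bob's best responses — vs R1: C1 (payoff 5); vs R2: C1 (payoff 8); vs R3: C2 (payoff 18).
No cell has both players best-responding. For instance, Alice's best reply to C2 is R1, but against R1 Bob prefers C1 over C2.

No pure-strategy Nash equilibrium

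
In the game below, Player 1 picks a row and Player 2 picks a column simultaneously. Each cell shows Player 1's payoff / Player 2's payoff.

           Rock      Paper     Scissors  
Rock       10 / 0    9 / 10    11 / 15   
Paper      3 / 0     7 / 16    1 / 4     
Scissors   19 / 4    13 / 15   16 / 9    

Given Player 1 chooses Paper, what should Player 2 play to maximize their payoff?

Paper

With Player 1 fixed at Paper, Player 2's payoffs are: Rock → 0, Paper → 16, Scissors → 4.
The maximum is 16, achieved by Paper.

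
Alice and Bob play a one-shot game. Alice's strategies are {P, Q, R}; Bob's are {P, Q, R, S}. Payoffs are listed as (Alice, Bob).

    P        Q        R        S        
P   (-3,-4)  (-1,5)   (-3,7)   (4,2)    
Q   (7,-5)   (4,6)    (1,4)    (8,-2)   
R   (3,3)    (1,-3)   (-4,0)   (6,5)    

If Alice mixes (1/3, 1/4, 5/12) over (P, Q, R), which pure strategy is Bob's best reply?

R

Compute Bob's expected payoff from each pure strategy against the given mix.
P: (1/3)·(-4) + (1/4)·(-5) + (5/12)·3 = -4/3
Q: (1/3)·5 + (1/4)·6 + (5/12)·(-3) = 23/12
R: (1/3)·7 + (1/4)·4 + (5/12)·0 = 10/3
S: (1/3)·2 + (1/4)·(-2) + (5/12)·5 = 9/4
Highest expected payoff is 10/3, from R.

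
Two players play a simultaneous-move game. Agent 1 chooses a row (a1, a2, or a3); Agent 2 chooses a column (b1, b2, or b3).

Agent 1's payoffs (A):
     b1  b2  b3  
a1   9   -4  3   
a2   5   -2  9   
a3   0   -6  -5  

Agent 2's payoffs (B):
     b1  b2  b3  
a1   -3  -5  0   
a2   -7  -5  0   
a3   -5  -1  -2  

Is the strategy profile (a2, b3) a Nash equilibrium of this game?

Holding Agent 2 at b3: Agent 1 gets 9 from a2, versus 3 from a1, -5 from a3. No profitable deviation for Agent 1.
Holding Agent 1 at a2: Agent 2 gets 0 from b3, versus -7 from b1, -5 from b2. No profitable deviation for Agent 2 either.

Yes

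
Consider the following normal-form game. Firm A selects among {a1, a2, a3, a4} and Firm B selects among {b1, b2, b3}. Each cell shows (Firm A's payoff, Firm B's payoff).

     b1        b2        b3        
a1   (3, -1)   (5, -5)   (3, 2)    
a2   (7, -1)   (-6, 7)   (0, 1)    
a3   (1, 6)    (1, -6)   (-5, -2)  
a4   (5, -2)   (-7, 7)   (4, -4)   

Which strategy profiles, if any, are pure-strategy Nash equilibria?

There is no pure-strategy Nash equilibrium

Check mutual best responses: a cell is a NE iff neither player can gain by unilaterally deviating.
Firm A's best responses — vs b1: a2 (payoff 7); vs b2: a1 (payoff 5); vs b3: a4 (payoff 4).
Firm B's best responses — vs a1: b3 (payoff 2); vs a2: b2 (payoff 7); vs a3: b1 (payoff 6); vs a4: b2 (payoff 7).
No cell has both players best-responding. For instance, Firm A's best reply to b3 is a4, but against a4 Firm B prefers b2 over b3.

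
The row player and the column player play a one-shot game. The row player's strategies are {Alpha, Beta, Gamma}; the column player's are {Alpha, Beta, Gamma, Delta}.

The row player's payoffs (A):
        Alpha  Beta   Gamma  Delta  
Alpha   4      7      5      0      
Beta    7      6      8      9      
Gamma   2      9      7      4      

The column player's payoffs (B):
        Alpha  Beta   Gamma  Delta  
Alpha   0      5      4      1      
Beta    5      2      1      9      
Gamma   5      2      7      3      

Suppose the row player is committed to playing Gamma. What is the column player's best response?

With the row player fixed at Gamma, the column player's payoffs are: Alpha → 5, Beta → 2, Gamma → 7, Delta → 3.
The maximum is 7, achieved by Gamma.

Gamma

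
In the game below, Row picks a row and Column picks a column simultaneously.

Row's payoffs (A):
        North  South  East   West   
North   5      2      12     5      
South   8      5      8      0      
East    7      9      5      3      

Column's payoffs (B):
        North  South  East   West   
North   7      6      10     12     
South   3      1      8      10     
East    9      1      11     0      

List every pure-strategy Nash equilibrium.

(North, West)

Check mutual best responses: a cell is a NE iff neither player can gain by unilaterally deviating.
Row's best responses — vs North: South (payoff 8); vs South: East (payoff 9); vs East: North (payoff 12); vs West: North (payoff 5).
Column's best responses — vs North: West (payoff 12); vs South: West (payoff 10); vs East: East (payoff 11).
The only mutual best response is (North, West); neither player gains by switching there.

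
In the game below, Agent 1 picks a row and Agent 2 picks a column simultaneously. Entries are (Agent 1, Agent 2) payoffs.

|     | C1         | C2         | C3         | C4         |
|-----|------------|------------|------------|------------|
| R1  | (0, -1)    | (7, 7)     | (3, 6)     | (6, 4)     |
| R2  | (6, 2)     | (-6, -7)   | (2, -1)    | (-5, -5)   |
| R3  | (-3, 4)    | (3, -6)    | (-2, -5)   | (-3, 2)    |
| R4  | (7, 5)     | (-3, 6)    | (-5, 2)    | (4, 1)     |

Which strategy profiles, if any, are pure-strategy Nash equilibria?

Find each player's best response to every opponent strategy; NE are the intersections.
Agent 1's best responses — vs C1: R4 (payoff 7); vs C2: R1 (payoff 7); vs C3: R1 (payoff 3); vs C4: R1 (payoff 6).
Agent 2's best responses — vs R1: C2 (payoff 7); vs R2: C1 (payoff 2); vs R3: C1 (payoff 4); vs R4: C2 (payoff 6).
The only mutual best response is (R1, C2); neither player gains by switching there.

(R1, C2)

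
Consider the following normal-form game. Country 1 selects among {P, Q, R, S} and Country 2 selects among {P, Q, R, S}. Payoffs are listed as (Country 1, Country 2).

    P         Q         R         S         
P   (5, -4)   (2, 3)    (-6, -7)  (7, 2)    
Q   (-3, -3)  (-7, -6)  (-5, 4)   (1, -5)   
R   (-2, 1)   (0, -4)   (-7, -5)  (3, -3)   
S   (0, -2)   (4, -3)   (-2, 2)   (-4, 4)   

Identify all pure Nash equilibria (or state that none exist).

Check mutual best responses: a cell is a NE iff neither player can gain by unilaterally deviating.
Country 1's best responses — vs P: P (payoff 5); vs Q: S (payoff 4); vs R: S (payoff -2); vs S: P (payoff 7).
Country 2's best responses — vs P: Q (payoff 3); vs Q: R (payoff 4); vs R: P (payoff 1); vs S: S (payoff 4).
No cell has both players best-responding. For instance, Country 1's best reply to Q is S, but against S Country 2 prefers S over Q.

None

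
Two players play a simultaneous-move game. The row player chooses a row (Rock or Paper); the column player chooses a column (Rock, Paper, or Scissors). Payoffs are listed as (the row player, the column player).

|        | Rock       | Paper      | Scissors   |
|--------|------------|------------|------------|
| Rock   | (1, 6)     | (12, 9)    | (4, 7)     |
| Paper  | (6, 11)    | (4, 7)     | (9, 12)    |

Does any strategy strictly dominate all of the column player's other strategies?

Check whether one of the column player's strategies beats all alternatives regardless of what the opponent does.
Rock is not dominant: against Rock, Paper gives 9 > 6.
Paper is not dominant: against Paper, Rock gives 11 > 7.
Scissors is not dominant: against Rock, Paper gives 9 > 7.
No single strategy is best against every opponent action.

None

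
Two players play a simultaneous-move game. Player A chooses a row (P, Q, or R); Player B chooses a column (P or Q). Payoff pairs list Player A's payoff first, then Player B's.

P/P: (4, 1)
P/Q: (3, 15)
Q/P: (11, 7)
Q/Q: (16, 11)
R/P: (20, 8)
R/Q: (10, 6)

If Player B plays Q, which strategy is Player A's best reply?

Q

With Player B fixed at Q, Player A's payoffs are: P → 3, Q → 16, R → 10.
The maximum is 16, achieved by Q.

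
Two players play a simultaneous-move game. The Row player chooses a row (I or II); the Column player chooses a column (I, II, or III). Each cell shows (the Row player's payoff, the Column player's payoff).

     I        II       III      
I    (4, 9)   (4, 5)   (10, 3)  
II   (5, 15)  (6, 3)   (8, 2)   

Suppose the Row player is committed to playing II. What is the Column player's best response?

With the Row player fixed at II, the Column player's payoffs are: I → 15, II → 3, III → 2.
The maximum is 15, achieved by I.

I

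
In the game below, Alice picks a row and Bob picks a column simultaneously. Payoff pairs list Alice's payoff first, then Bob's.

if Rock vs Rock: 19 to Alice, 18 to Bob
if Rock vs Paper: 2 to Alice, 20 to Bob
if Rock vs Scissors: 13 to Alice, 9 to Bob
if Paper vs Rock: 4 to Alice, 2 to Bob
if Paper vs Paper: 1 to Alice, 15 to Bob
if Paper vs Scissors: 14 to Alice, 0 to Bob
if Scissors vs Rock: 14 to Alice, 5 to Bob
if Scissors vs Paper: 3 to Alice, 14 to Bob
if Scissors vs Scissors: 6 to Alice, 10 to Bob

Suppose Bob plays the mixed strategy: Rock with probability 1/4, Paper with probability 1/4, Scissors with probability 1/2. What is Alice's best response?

Rock

Alice's best reply maximizes expected payoff against the mix.
Rock: (1/4)·19 + (1/4)·2 + (1/2)·13 = 47/4
Paper: (1/4)·4 + (1/4)·1 + (1/2)·14 = 33/4
Scissors: (1/4)·14 + (1/4)·3 + (1/2)·6 = 29/4
Highest expected payoff is 47/4, from Rock.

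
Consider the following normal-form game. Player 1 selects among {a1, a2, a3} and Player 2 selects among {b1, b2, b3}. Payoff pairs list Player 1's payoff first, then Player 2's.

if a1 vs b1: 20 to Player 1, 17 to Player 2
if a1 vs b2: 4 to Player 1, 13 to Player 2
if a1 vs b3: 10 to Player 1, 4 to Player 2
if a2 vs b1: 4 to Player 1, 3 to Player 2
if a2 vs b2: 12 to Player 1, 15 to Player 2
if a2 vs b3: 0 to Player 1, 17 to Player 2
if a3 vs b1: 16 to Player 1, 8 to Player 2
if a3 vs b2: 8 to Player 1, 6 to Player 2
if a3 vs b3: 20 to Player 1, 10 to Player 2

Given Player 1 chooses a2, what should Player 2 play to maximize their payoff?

With Player 1 fixed at a2, Player 2's payoffs are: b1 → 3, b2 → 15, b3 → 17.
The maximum is 17, achieved by b3.

b3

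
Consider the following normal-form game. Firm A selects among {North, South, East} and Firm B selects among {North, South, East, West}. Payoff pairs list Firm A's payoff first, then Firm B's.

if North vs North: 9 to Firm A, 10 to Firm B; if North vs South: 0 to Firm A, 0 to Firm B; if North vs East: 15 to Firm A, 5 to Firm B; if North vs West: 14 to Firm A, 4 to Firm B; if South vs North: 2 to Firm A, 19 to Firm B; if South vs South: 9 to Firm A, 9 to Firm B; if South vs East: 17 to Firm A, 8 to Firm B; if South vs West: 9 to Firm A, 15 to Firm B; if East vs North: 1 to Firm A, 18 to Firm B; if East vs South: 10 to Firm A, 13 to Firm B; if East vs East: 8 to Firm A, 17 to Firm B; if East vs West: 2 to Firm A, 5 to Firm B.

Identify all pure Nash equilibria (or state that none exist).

Check mutual best responses: a cell is a NE iff neither player can gain by unilaterally deviating.
Firm A's best responses — vs North: North (payoff 9); vs South: East (payoff 10); vs East: South (payoff 17); vs West: North (payoff 14).
Firm B's best responses — vs North: North (payoff 10); vs South: North (payoff 19); vs East: North (payoff 18).
The only mutual best response is (North, North); neither player gains by switching there.

(North, North)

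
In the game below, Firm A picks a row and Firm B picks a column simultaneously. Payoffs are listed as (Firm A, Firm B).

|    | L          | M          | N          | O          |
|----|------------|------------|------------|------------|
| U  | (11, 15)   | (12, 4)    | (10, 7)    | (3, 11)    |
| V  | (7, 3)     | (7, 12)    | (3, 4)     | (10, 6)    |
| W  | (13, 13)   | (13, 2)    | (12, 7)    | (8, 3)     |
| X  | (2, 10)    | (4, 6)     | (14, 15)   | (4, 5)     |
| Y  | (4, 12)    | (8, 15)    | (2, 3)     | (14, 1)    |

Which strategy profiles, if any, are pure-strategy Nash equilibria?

A profile is a Nash equilibrium when each player is best-responding to the other.
Firm A's best responses — vs L: W (payoff 13); vs M: W (payoff 13); vs N: X (payoff 14); vs O: Y (payoff 14).
Firm B's best responses — vs U: L (payoff 15); vs V: M (payoff 12); vs W: L (payoff 13); vs X: N (payoff 15); vs Y: M (payoff 15).
Mutual best responses occur at (W, L) and (X, N); at each, neither player gains by switching.

(W, L) and (X, N)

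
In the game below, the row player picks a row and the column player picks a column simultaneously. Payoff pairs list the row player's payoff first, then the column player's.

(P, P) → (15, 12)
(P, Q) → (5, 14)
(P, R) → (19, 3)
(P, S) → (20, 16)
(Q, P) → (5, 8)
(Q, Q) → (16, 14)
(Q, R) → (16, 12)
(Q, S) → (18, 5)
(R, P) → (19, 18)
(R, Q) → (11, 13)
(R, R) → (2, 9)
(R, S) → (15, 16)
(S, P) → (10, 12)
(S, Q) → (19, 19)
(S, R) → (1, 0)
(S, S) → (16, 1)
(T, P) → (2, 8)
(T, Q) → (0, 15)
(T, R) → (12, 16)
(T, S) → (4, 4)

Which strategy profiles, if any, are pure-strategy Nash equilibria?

(P, S), (R, P), and (S, Q)

A profile is a Nash equilibrium when each player is best-responding to the other.
The row player's best responses — vs P: R (payoff 19); vs Q: S (payoff 19); vs R: P (payoff 19); vs S: P (payoff 20).
The column player's best responses — vs P: S (payoff 16); vs Q: Q (payoff 14); vs R: P (payoff 18); vs S: Q (payoff 19); vs T: R (payoff 16).
Mutual best responses occur at (P, S), (R, P), and (S, Q); at each, neither player gains by switching.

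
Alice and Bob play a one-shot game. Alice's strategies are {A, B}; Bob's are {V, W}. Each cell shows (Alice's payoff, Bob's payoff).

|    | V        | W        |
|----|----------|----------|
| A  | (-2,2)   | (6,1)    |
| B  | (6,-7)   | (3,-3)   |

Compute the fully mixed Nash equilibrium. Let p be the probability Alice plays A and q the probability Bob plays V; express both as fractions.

p = 4/5, q = 3/11

Each player's mixing probability is pinned down by making the *other* player indifferent.
Bob indifferent between V and W: p·2 + (1−p)·(-7) = p·1 + (1−p)·(-3) ⟹ (-7) + 9p = (-3) + 4p ⟹ p = 4/5.
Alice indifferent between A and B: q·(-2) + (1−q)·6 = q·6 + (1−q)·3 ⟹ 6 + (-8)q = 3 + 3q ⟹ q = 3/11.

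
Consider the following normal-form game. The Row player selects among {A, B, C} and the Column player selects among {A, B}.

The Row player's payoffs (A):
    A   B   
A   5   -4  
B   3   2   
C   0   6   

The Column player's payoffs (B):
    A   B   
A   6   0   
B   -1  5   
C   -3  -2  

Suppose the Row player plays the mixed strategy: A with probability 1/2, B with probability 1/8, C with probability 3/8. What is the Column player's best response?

A

Compute the Column player's expected payoff from each pure strategy against the given mix.
A: (1/2)·6 + (1/8)·(-1) + (3/8)·(-3) = 7/4
B: (1/2)·0 + (1/8)·5 + (3/8)·(-2) = -1/8
Highest expected payoff is 7/4, from A.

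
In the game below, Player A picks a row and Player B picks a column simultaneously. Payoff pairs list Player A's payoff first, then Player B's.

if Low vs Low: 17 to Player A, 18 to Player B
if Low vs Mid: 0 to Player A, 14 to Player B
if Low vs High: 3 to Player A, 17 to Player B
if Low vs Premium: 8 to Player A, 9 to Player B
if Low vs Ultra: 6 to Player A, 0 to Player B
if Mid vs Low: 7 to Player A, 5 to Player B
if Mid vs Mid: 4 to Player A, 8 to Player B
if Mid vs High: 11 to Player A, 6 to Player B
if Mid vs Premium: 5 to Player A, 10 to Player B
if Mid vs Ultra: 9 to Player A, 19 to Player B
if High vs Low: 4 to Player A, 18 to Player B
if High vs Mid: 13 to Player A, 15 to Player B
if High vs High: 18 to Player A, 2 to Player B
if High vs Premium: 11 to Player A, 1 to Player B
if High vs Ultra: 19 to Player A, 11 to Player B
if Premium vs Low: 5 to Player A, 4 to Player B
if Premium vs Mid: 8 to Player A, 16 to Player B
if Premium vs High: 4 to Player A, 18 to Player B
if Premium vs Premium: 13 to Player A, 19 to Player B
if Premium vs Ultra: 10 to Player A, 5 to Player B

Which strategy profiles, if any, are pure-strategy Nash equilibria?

Find each player's best response to every opponent strategy; NE are the intersections.
Player A's best responses — vs Low: Low (payoff 17); vs Mid: High (payoff 13); vs High: High (payoff 18); vs Premium: Premium (payoff 13); vs Ultra: High (payoff 19).
Player B's best responses — vs Low: Low (payoff 18); vs Mid: Ultra (payoff 19); vs High: Low (payoff 18); vs Premium: Premium (payoff 19).
Mutual best responses occur at (Low, Low) and (Premium, Premium); at each, neither player gains by switching.

(Low, Low) and (Premium, Premium)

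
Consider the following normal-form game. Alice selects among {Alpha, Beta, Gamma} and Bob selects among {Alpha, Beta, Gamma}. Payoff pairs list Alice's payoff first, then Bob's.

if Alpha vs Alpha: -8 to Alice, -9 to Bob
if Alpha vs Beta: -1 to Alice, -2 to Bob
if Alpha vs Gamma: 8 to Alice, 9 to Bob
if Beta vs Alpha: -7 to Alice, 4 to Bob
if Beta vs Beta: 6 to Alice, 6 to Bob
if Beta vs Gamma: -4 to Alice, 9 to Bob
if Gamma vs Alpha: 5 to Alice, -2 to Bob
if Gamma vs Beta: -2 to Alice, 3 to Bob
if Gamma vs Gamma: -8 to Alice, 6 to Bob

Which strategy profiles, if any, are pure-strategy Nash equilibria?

A profile is a Nash equilibrium when each player is best-responding to the other.
Alice's best responses — vs Alpha: Gamma (payoff 5); vs Beta: Beta (payoff 6); vs Gamma: Alpha (payoff 8).
Bob's best responses — vs Alpha: Gamma (payoff 9); vs Beta: Gamma (payoff 9); vs Gamma: Gamma (payoff 6).
The only mutual best response is (Alpha, Gamma); neither player gains by switching there.

(Alpha, Gamma)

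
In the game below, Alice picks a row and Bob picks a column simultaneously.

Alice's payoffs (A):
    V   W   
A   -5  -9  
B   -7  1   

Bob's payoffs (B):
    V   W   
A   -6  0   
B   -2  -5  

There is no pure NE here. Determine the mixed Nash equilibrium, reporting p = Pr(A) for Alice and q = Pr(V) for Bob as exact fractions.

p = 1/3, q = 5/6

In a mixed NE each player is indifferent between their pure strategies, so the opponent's mix sets the indifference.
Bob indifferent between V and W: p·(-6) + (1−p)·(-2) = p·0 + (1−p)·(-5) ⟹ (-2) + (-4)p = (-5) + 5p ⟹ p = 1/3.
Alice indifferent between A and B: q·(-5) + (1−q)·(-9) = q·(-7) + (1−q)·1 ⟹ (-9) + 4q = 1 + (-8)q ⟹ q = 5/6.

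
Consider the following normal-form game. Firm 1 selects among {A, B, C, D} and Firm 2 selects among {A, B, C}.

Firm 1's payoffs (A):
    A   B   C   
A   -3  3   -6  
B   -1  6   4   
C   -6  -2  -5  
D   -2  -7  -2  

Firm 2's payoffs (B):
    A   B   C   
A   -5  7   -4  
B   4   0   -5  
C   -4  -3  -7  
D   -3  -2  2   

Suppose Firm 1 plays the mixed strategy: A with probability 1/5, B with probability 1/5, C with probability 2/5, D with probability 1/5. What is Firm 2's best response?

Firm 2's best reply maximizes expected payoff against the mix.
A: (1/5)·(-5) + (1/5)·4 + (2/5)·(-4) + (1/5)·(-3) = -12/5
B: (1/5)·7 + (1/5)·0 + (2/5)·(-3) + (1/5)·(-2) = -1/5
C: (1/5)·(-4) + (1/5)·(-5) + (2/5)·(-7) + (1/5)·2 = -21/5
Highest expected payoff is -1/5, from B.

B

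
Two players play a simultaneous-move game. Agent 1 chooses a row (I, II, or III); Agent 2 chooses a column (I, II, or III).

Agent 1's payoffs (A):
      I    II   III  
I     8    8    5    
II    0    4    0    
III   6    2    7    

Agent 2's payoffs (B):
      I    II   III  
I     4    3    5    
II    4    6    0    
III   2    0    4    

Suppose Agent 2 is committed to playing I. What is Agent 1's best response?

With Agent 2 fixed at I, Agent 1's payoffs are: I → 8, II → 0, III → 6.
The maximum is 8, achieved by I.

I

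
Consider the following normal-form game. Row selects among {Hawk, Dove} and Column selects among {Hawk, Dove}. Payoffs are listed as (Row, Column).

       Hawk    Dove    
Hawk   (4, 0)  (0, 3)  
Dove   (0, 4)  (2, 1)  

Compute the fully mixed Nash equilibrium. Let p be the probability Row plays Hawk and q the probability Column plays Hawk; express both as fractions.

Each player's mixing probability is pinned down by making the *other* player indifferent.
Column indifferent between Hawk and Dove: p·0 + (1−p)·4 = p·3 + (1−p)·1 ⟹ 4 + (-4)p = 1 + 2p ⟹ p = 1/2.
Row indifferent between Hawk and Dove: q·4 + (1−q)·0 = q·0 + (1−q)·2 ⟹ 0 + 4q = 2 + (-2)q ⟹ q = 1/3.

p = 1/2, q = 1/3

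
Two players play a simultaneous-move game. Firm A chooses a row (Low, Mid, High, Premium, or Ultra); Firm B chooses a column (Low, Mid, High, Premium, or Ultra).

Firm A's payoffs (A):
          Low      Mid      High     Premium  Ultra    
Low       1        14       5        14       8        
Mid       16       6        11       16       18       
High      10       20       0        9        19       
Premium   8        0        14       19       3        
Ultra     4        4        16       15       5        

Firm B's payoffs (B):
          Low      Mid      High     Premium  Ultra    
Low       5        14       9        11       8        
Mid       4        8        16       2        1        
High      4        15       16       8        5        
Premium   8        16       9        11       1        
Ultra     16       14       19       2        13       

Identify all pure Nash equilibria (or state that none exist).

A profile is a Nash equilibrium when each player is best-responding to the other.
Firm A's best responses — vs Low: Mid (payoff 16); vs Mid: High (payoff 20); vs High: Ultra (payoff 16); vs Premium: Premium (payoff 19); vs Ultra: High (payoff 19).
Firm B's best responses — vs Low: Mid (payoff 14); vs Mid: High (payoff 16); vs High: High (payoff 16); vs Premium: Mid (payoff 16); vs Ultra: High (payoff 19).
The only mutual best response is (Ultra, High); neither player gains by switching there.

(Ultra, High)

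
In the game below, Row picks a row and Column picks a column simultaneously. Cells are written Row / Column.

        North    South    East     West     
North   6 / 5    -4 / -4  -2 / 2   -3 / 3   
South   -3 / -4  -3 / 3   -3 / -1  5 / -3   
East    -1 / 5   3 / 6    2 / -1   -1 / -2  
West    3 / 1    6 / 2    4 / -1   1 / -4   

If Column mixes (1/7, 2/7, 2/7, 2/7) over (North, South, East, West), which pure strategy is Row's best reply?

West

Compute Row's expected payoff from each pure strategy against the given mix.
North: (1/7)·6 + (2/7)·(-4) + (2/7)·(-2) + (2/7)·(-3) = -12/7
South: (1/7)·(-3) + (2/7)·(-3) + (2/7)·(-3) + (2/7)·5 = -5/7
East: (1/7)·(-1) + (2/7)·3 + (2/7)·2 + (2/7)·(-1) = 1
West: (1/7)·3 + (2/7)·6 + (2/7)·4 + (2/7)·1 = 25/7
Highest expected payoff is 25/7, from West.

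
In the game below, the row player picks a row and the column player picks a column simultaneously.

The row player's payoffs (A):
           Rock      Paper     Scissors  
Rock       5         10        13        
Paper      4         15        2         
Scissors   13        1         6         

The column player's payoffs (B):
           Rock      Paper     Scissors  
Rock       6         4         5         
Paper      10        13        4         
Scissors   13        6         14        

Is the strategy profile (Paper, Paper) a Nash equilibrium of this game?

Holding the column player at Paper: the row player gets 15 from Paper, versus 10 from Rock, 1 from Scissors. No profitable deviation for the row player.
Holding the row player at Paper: the column player gets 13 from Paper, versus 10 from Rock, 4 from Scissors. No profitable deviation for the column player either.

Yes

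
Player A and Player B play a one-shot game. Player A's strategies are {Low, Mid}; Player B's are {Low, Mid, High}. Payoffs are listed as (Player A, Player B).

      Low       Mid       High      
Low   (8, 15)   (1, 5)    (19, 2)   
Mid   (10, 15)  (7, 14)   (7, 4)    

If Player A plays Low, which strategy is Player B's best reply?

Low

With Player A fixed at Low, Player B's payoffs are: Low → 15, Mid → 5, High → 2.
The maximum is 15, achieved by Low.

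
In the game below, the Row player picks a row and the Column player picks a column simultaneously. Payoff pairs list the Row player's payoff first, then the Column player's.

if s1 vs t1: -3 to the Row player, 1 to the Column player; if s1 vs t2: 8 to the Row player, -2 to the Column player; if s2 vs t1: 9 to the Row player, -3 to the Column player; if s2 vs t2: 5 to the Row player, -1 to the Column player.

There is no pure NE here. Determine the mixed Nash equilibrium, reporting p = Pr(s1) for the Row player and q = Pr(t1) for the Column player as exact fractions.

p = 2/5, q = 1/5

In a mixed NE each player is indifferent between their pure strategies, so the opponent's mix sets the indifference.
The Column player indifferent between t1 and t2: p·1 + (1−p)·(-3) = p·(-2) + (1−p)·(-1) ⟹ (-3) + 4p = (-1) + (-1)p ⟹ p = 2/5.
The Row player indifferent between s1 and s2: q·(-3) + (1−q)·8 = q·9 + (1−q)·5 ⟹ 8 + (-11)q = 5 + 4q ⟹ q = 1/5.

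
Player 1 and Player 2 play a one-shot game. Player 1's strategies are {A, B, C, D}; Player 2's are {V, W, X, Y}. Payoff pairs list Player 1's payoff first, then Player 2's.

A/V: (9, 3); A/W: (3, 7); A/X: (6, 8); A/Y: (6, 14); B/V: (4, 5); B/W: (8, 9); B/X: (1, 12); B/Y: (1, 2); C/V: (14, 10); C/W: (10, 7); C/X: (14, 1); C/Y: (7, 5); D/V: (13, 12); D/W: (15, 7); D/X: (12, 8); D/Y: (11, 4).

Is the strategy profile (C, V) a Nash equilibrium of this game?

Holding Player 2 at V: Player 1 gets 14 from C, versus 9 from A, 4 from B, 13 from D. No profitable deviation for Player 1.
Holding Player 1 at C: Player 2 gets 10 from V, versus 7 from W, 1 from X, 5 from Y. No profitable deviation for Player 2 either.

Yes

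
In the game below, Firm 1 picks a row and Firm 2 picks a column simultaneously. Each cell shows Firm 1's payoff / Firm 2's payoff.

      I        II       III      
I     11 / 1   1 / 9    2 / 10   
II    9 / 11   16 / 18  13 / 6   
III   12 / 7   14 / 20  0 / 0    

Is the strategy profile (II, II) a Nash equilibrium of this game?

Holding Firm 2 at II: Firm 1 gets 16 from II, versus 1 from I, 14 from III. No profitable deviation for Firm 1.
Holding Firm 1 at II: Firm 2 gets 18 from II, versus 11 from I, 6 from III. No profitable deviation for Firm 2 either.

Yes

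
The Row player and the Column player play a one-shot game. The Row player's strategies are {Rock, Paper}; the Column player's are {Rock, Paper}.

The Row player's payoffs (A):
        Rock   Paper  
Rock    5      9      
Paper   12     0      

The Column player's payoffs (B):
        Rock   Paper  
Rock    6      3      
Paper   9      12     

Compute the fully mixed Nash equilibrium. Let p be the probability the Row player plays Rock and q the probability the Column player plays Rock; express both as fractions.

p = 1/2, q = 9/16

In a mixed NE each player is indifferent between their pure strategies, so the opponent's mix sets the indifference.
The Column player indifferent between Rock and Paper: p·6 + (1−p)·9 = p·3 + (1−p)·12 ⟹ 9 + (-3)p = 12 + (-9)p ⟹ p = 1/2.
The Row player indifferent between Rock and Paper: q·5 + (1−q)·9 = q·12 + (1−q)·0 ⟹ 9 + (-4)q = 0 + 12q ⟹ q = 9/16.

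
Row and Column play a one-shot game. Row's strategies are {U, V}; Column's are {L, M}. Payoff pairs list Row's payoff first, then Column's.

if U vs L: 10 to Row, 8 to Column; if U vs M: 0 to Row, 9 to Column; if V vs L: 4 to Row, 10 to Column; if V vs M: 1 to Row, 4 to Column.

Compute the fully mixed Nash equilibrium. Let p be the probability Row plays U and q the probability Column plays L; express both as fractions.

p = 6/7, q = 1/7

In a mixed NE each player is indifferent between their pure strategies, so the opponent's mix sets the indifference.
Column indifferent between L and M: p·8 + (1−p)·10 = p·9 + (1−p)·4 ⟹ 10 + (-2)p = 4 + 5p ⟹ p = 6/7.
Row indifferent between U and V: q·10 + (1−q)·0 = q·4 + (1−q)·1 ⟹ 0 + 10q = 1 + 3q ⟹ q = 1/7.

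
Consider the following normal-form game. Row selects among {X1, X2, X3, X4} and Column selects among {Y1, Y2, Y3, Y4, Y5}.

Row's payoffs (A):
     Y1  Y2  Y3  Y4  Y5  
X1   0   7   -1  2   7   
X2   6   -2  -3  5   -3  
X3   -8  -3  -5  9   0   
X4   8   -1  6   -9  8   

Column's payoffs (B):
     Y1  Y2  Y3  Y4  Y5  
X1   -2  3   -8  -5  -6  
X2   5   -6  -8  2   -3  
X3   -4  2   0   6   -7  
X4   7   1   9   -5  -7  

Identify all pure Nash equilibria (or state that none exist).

Find each player's best response to every opponent strategy; NE are the intersections.
Row's best responses — vs Y1: X4 (payoff 8); vs Y2: X1 (payoff 7); vs Y3: X4 (payoff 6); vs Y4: X3 (payoff 9); vs Y5: X4 (payoff 8).
Column's best responses — vs X1: Y2 (payoff 3); vs X2: Y1 (payoff 5); vs X3: Y4 (payoff 6); vs X4: Y3 (payoff 9).
Mutual best responses occur at (X1, Y2), (X3, Y4), and (X4, Y3); at each, neither player gains by switching.

(X1, Y2), (X3, Y4), and (X4, Y3)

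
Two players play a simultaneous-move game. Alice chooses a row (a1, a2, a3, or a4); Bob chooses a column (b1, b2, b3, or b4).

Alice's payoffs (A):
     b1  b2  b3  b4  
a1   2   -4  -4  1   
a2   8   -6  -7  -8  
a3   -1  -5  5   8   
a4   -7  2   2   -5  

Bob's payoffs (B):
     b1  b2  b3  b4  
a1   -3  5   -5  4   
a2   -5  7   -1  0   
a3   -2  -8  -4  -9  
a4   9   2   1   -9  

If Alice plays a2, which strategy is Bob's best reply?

b2

With Alice fixed at a2, Bob's payoffs are: b1 → -5, b2 → 7, b3 → -1, b4 → 0.
The maximum is 7, achieved by b2.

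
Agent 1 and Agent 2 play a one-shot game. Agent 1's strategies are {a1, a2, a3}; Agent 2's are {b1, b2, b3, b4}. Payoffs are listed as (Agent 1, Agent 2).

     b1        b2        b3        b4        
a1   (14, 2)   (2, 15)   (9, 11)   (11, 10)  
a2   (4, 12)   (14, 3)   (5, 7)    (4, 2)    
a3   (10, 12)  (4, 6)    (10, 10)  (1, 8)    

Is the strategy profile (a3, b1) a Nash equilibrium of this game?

No

Holding Agent 2 at b1: Agent 1 gets 10 from a3 but could get 14 by switching to a1. Agent 1 has a profitable deviation.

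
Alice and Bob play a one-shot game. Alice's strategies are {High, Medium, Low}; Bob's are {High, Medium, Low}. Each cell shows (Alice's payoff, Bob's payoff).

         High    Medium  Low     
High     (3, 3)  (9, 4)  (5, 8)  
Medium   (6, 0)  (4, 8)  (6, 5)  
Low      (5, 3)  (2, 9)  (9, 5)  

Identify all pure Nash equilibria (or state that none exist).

A profile is a Nash equilibrium when each player is best-responding to the other.
Alice's best responses — vs High: Medium (payoff 6); vs Medium: High (payoff 9); vs Low: Low (payoff 9).
Bob's best responses — vs High: Low (payoff 8); vs Medium: Medium (payoff 8); vs Low: Medium (payoff 9).
No cell has both players best-responding. For instance, Alice's best reply to High is Medium, but against Medium Bob prefers Medium over High.

There is no pure-strategy Nash equilibrium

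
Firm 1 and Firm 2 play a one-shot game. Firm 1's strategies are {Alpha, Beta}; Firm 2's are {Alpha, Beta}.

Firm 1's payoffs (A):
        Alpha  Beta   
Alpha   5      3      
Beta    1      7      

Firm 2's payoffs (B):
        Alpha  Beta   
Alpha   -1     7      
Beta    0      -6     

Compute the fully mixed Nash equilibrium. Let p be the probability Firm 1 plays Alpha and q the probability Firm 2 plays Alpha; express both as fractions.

Each player's mixing probability is pinned down by making the *other* player indifferent.
Firm 2 indifferent between Alpha and Beta: p·(-1) + (1−p)·0 = p·7 + (1−p)·(-6) ⟹ 0 + (-1)p = (-6) + 13p ⟹ p = 3/7.
Firm 1 indifferent between Alpha and Beta: q·5 + (1−q)·3 = q·1 + (1−q)·7 ⟹ 3 + 2q = 7 + (-6)q ⟹ q = 1/2.

p = 3/7, q = 1/2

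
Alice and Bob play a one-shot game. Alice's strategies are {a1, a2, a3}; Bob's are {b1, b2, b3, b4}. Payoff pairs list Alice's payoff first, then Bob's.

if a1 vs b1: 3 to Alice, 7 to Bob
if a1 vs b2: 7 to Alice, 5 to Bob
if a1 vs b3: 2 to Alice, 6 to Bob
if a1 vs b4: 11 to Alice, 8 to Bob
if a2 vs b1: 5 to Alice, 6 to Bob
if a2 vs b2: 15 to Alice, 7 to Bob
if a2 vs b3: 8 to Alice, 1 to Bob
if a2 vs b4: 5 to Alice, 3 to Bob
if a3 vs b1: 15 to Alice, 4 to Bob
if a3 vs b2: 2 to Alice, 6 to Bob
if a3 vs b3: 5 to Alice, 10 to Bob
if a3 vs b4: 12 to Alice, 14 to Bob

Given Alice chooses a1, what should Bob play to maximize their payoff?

b4

With Alice fixed at a1, Bob's payoffs are: b1 → 7, b2 → 5, b3 → 6, b4 → 8.
The maximum is 8, achieved by b4.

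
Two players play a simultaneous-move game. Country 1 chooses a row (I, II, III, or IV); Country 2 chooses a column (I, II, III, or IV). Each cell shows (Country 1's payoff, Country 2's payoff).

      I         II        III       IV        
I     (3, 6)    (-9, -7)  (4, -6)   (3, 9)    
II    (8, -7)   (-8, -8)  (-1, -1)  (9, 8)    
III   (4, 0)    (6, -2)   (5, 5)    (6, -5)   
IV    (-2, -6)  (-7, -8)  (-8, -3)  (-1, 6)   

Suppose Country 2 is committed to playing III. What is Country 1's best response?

III

With Country 2 fixed at III, Country 1's payoffs are: I → 4, II → -1, III → 5, IV → -8.
The maximum is 5, achieved by III.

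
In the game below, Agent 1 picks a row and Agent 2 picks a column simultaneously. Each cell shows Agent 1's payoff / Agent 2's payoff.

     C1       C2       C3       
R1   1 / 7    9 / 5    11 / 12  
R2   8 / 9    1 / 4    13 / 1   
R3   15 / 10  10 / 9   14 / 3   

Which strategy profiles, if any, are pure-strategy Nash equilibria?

Check mutual best responses: a cell is a NE iff neither player can gain by unilaterally deviating.
Agent 1's best responses — vs C1: R3 (payoff 15); vs C2: R3 (payoff 10); vs C3: R3 (payoff 14).
Agent 2's best responses — vs R1: C3 (payoff 12); vs R2: C1 (payoff 9); vs R3: C1 (payoff 10).
The only mutual best response is (R3, C1); neither player gains by switching there.

(R3, C1)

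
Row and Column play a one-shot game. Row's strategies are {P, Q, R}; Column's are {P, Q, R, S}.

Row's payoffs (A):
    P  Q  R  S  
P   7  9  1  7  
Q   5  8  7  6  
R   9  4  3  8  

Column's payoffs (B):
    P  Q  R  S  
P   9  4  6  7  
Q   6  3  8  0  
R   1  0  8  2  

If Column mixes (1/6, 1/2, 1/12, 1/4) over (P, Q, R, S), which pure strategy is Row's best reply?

Compute Row's expected payoff from each pure strategy against the given mix.
P: (1/6)·7 + (1/2)·9 + (1/12)·1 + (1/4)·7 = 15/2
Q: (1/6)·5 + (1/2)·8 + (1/12)·7 + (1/4)·6 = 83/12
R: (1/6)·9 + (1/2)·4 + (1/12)·3 + (1/4)·8 = 23/4
Highest expected payoff is 15/2, from P.

P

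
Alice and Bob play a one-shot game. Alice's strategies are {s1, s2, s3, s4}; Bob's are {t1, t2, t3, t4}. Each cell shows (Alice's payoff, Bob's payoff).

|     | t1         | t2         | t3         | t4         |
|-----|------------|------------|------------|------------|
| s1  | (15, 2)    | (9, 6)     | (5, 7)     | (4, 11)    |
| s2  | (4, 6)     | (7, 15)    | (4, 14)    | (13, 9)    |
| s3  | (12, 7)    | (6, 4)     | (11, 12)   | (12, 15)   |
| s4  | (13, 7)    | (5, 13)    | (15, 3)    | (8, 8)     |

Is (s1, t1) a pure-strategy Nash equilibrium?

No

Holding Bob at t1: Alice gets 15 from s1, versus 4 from s2, 12 from s3, 13 from s4. No profitable deviation for Alice.
Holding Alice at s1: Bob gets 2 from t1 but could get 11 by switching to t4. Bob has a profitable deviation.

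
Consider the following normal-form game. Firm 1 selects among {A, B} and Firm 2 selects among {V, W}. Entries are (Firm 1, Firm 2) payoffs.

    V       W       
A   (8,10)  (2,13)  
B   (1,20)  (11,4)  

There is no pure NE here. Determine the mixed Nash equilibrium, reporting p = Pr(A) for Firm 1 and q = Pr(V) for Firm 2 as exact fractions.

p = 16/19, q = 9/16

Each player's mixing probability is pinned down by making the *other* player indifferent.
Firm 2 indifferent between V and W: p·10 + (1−p)·20 = p·13 + (1−p)·4 ⟹ 20 + (-10)p = 4 + 9p ⟹ p = 16/19.
Firm 1 indifferent between A and B: q·8 + (1−q)·2 = q·1 + (1−q)·11 ⟹ 2 + 6q = 11 + (-10)q ⟹ q = 9/16.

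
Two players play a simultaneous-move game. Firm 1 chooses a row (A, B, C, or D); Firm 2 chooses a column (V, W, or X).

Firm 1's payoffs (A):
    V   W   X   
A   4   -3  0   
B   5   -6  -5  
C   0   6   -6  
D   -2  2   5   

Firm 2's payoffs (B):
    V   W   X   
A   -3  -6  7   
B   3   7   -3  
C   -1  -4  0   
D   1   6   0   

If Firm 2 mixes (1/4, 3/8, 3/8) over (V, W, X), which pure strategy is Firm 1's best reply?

Firm 1's best reply maximizes expected payoff against the mix.
A: (1/4)·4 + (3/8)·(-3) + (3/8)·0 = -1/8
B: (1/4)·5 + (3/8)·(-6) + (3/8)·(-5) = -23/8
C: (1/4)·0 + (3/8)·6 + (3/8)·(-6) = 0
D: (1/4)·(-2) + (3/8)·2 + (3/8)·5 = 17/8
Highest expected payoff is 17/8, from D.

D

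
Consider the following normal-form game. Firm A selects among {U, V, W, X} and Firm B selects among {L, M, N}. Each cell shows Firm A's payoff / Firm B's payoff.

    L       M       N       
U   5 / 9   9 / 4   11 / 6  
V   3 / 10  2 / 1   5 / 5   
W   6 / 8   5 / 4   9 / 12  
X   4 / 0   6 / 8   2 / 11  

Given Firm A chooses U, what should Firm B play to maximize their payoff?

L

With Firm A fixed at U, Firm B's payoffs are: L → 9, M → 4, N → 6.
The maximum is 9, achieved by L.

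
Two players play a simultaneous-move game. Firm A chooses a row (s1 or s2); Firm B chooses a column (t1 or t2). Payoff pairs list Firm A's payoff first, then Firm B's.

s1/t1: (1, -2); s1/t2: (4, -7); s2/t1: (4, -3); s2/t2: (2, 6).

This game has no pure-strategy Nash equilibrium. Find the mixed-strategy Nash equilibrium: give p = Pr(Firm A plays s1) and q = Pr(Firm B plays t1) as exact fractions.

p = 9/14, q = 2/5

In a mixed NE each player is indifferent between their pure strategies, so the opponent's mix sets the indifference.
Firm B indifferent between t1 and t2: p·(-2) + (1−p)·(-3) = p·(-7) + (1−p)·6 ⟹ (-3) + 1p = 6 + (-13)p ⟹ p = 9/14.
Firm A indifferent between s1 and s2: q·1 + (1−q)·4 = q·4 + (1−q)·2 ⟹ 4 + (-3)q = 2 + 2q ⟹ q = 2/5.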